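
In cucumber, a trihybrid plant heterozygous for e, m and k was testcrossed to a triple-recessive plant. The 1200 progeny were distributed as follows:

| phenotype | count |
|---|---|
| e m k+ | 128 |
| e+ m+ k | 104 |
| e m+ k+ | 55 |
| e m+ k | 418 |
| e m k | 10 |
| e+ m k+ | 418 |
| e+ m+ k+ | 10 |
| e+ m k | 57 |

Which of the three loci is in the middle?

m

The two most frequent reciprocal classes, e+ m k+ and e m+ k, are the parental types, so the F1 was e+ m k+ / e m+ k.
The two rarest classes, e+ m+ k+ and e m k, are the double crossovers. Comparing them with the parentals, only the m allele has switched, so m is the middle locus and the order is k – m – e.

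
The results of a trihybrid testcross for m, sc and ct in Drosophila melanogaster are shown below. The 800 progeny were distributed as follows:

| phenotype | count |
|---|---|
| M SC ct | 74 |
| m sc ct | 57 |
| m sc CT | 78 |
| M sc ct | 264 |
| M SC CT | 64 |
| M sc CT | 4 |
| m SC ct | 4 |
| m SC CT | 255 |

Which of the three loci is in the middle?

ct

The two most frequent reciprocal classes, m SC CT and M sc ct, are the parental types, so the F1 was m SC CT / M sc ct.
The two rarest classes, m SC ct and M sc CT, are the double crossovers. Comparing them with the parentals, only the ct allele has switched, so ct is the middle locus and the order is sc – ct – m.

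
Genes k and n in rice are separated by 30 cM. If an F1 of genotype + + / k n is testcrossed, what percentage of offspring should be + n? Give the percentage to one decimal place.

A map distance of 30 cM corresponds to a recombination frequency of 0.300.
The F1 is + + / k n, so + n is a recombinant gamete class with expected frequency r/2 = 0.300/2 = 0.1500.
That is 0.1500 = 15.0% of the progeny.

15.0%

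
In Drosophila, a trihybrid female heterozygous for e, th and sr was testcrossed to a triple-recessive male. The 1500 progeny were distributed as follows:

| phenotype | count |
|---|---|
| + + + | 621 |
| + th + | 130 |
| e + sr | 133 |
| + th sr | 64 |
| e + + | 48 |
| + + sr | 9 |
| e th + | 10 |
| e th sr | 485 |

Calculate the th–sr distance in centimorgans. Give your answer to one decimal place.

The two most frequent reciprocal classes, + + + and e th sr, are the parental types, so the F1 was + + + / e th sr.
The two rarest classes, + + sr and e th +, are the double crossovers. Comparing them with the parentals, only the sr allele has switched, so sr is the middle locus and the order is th – sr – e.
Crossovers in the th–sr interval produce the single-crossover classes + th + and e + sr (130 + 133 = 263) plus the double crossovers (19).
RF(th–sr) = (263 + 19) / 1500 = 282/1500 = 0.1880 → 18.8 centimorgans.

18.8 centimorgans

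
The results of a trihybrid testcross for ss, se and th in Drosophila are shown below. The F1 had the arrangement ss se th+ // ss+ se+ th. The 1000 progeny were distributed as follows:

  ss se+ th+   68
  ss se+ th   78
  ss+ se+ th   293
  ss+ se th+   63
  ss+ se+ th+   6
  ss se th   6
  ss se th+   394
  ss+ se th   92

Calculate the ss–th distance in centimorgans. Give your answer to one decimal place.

The two rarest classes, ss se th and ss+ se+ th+, are the double crossovers. Comparing them with the parentals, only the th allele has switched, so th is the middle locus and the order is se – th – ss.
Crossovers in the th–ss interval produce the single-crossover classes ss+ se th+ and ss se+ th (63 + 78 = 141) plus the double crossovers (12).
RF(th–ss) = (141 + 12) / 1000 = 153/1000 = 0.1530 → 15.3 centimorgans.

15.3 centimorgans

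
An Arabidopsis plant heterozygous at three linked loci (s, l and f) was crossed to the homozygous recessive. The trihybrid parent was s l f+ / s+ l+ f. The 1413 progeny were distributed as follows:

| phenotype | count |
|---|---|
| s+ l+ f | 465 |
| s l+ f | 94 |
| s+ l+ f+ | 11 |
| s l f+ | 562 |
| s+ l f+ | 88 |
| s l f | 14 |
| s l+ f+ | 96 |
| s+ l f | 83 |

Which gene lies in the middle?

f

The two rarest classes, s l f and s+ l+ f+, are the double crossovers. Comparing them with the parentals, only the f allele has switched, so f is the middle locus and the order is l – f – s.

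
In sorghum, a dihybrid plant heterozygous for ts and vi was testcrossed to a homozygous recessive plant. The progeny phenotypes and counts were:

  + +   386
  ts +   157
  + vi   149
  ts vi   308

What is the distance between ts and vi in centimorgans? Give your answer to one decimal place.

30.6 centimorgans

The two most frequent classes, + + (386) and ts vi (308), are the parental types, so the F1 was + + / ts vi.
The recombinant classes are + vi and ts +: 149 + 157 = 306.
Recombination frequency = 306/1000 = 0.3060 ≈ 30.6%, i.e. 30.6 centimorgans.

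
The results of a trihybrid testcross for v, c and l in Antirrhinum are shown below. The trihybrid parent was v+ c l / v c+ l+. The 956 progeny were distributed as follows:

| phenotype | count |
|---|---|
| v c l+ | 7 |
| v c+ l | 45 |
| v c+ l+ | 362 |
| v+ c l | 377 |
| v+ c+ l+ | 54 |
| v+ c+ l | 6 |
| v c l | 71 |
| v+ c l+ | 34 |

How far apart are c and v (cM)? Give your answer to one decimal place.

The two rarest classes, v+ c+ l and v c l+, are the double crossovers. Comparing them with the parentals, only the c allele has switched, so c is the middle locus and the order is l – c – v.
Crossovers in the c–v interval produce the single-crossover classes v c l and v+ c+ l+ (71 + 54 = 125) plus the double crossovers (13).
RF(c–v) = (125 + 13) / 956 = 138/956 = 0.1444 → 14.4 cM.

14.4 cM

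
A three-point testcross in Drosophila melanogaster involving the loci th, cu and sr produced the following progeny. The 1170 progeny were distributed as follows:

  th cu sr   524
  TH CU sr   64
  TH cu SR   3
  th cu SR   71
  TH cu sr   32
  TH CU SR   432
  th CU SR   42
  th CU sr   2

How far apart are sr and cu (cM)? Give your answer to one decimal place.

The two most frequent reciprocal classes, th cu sr and TH CU SR, are the parental types, so the F1 was th cu sr / TH CU SR.
The two rarest classes, th CU sr and TH cu SR, are the double crossovers. Comparing them with the parentals, only the cu allele has switched, so cu is the middle locus and the order is th – cu – sr.
Crossovers in the cu–sr interval produce the single-crossover classes th cu SR and TH CU sr (71 + 64 = 135) plus the double crossovers (5).
RF(cu–sr) = (135 + 5) / 1170 = 140/1170 = 0.1197 → 12.0 cM.

12.0 cM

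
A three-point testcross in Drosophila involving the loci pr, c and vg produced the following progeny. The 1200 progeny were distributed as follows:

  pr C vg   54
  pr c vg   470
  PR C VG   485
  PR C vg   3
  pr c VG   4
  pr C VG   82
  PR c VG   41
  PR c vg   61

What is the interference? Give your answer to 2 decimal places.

0.45

The two most frequent reciprocal classes, PR C VG and pr c vg, are the parental types, so the F1 was PR C VG / pr c vg.
The two rarest classes, PR C vg and pr c VG, are the double crossovers. Comparing them with the parentals, only the vg allele has switched, so vg is the middle locus and the order is c – vg – pr.
c–vg: (95 + 7)/1200 = 0.0850; vg–pr: (143 + 7)/1200 = 0.1250.
Expected DCO frequency = 0.0850 × 0.1250 ≈ 0.01063; observed = 7/1200 ≈ 0.00583.
Coefficient of coincidence = 0.00583/0.01063 ≈ 0.55; interference = 1 − 0.55 = 0.45.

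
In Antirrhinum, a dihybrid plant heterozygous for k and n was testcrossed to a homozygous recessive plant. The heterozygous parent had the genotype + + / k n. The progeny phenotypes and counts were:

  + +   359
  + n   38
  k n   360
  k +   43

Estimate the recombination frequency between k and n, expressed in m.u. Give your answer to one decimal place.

10.1 m.u.

The recombinant classes are + n and k +: 38 + 43 = 81.
Recombination frequency = 81/800 = 0.1013 ≈ 10.1%, i.e. 10.1 m.u.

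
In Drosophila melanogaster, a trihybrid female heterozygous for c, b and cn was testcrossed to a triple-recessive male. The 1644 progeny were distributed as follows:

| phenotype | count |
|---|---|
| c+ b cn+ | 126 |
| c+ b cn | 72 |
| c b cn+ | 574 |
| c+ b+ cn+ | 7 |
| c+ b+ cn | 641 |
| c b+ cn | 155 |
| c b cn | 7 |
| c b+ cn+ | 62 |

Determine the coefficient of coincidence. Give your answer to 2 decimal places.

The two most frequent reciprocal classes, c b cn+ and c+ b+ cn, are the parental types, so the F1 was c b cn+ / c+ b+ cn.
The two rarest classes, c b cn and c+ b+ cn+, are the double crossovers. Comparing them with the parentals, only the cn allele has switched, so cn is the middle locus and the order is b – cn – c.
b–cn: (134 + 14)/1644 = 0.0900; cn–c: (281 + 14)/1644 = 0.1794.
Expected DCO frequency = 0.0900 × 0.1794 ≈ 0.01615; observed = 14/1644 ≈ 0.00852.
Coefficient of coincidence = 0.00852/0.01615 ≈ 0.53.

0.53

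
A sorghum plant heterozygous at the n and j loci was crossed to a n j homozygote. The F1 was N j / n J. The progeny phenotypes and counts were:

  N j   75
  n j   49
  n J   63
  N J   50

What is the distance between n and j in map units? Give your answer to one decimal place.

41.8 map units

The recombinant classes are N J and n j: 50 + 49 = 99.
Recombination frequency = 99/237 = 0.4177 ≈ 41.8%, i.e. 41.8 map units.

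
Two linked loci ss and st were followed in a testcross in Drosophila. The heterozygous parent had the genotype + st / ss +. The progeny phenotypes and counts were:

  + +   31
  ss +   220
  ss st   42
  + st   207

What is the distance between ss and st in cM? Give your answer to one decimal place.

14.6 cM

The recombinant classes are + + and ss st: 31 + 42 = 73.
Recombination frequency = 73/500 = 0.1460 ≈ 14.6%, i.e. 14.6 cM.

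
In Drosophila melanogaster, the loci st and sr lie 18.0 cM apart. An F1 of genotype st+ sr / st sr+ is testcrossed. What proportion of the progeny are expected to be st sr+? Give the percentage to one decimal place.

A map distance of 18.0 cM corresponds to a recombination frequency of 0.180.
The F1 is st+ sr / st sr+, so st sr+ is a parental gamete class with expected frequency (1 − r)/2 = 0.820/2 = 0.4100.
That is 0.4100 = 41.0% of the progeny.

41.0%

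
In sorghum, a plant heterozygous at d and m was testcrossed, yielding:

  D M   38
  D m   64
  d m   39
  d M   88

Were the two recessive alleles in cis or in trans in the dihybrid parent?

The two most frequent classes are D m (64) and d M (88); these are the parental (non-recombinant) types.
So the F1 carried D m on one chromosome and d M on the other — the recessive alleles are on opposite chromosomes (trans / repulsion).

trans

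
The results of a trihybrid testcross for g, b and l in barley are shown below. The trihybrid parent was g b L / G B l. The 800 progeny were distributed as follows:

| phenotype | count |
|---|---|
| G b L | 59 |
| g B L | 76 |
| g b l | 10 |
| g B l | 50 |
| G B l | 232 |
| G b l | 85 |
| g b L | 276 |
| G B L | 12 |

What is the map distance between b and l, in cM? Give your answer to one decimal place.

The two rarest classes, g b l and G B L, are the double crossovers. Comparing them with the parentals, only the l allele has switched, so l is the middle locus and the order is b – l – g.
Crossovers in the b–l interval produce the single-crossover classes g B L and G b l (76 + 85 = 161) plus the double crossovers (22).
RF(b–l) = (161 + 22) / 800 = 183/800 = 0.2288 → 22.9 cM.

22.9 cM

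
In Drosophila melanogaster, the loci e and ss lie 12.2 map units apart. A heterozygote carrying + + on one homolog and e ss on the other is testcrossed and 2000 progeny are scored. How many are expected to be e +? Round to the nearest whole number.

122

A map distance of 12.2 map units corresponds to a recombination frequency of 0.122.
The F1 is + + / e ss, so e + is a recombinant gamete class with expected frequency r/2 = 0.122/2 = 0.0610.
Expected number = 0.0610 × 2000 = 122.00 ≈ 122.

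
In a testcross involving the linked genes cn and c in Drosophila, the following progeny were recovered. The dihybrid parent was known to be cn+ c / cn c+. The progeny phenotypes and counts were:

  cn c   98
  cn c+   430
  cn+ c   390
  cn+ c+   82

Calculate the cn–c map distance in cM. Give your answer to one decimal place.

18.0 cM

The recombinant classes are cn+ c+ and cn c: 82 + 98 = 180.
Recombination frequency = 180/1000 = 0.1800 ≈ 18.0%, i.e. 18.0 cM.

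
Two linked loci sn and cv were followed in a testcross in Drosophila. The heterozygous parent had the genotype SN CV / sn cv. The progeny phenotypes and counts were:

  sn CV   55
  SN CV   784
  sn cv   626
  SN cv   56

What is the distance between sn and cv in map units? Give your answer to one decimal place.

7.3 map units

The recombinant classes are SN cv and sn CV: 56 + 55 = 111.
Recombination frequency = 111/1521 = 0.0730 ≈ 7.3%, i.e. 7.3 map units.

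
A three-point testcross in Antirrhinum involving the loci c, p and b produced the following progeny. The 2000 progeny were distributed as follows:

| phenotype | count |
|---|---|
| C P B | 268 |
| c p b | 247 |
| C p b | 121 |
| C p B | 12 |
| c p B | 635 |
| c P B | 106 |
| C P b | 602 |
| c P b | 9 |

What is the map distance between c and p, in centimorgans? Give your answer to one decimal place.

The two most frequent reciprocal classes, c p B and C P b, are the parental types, so the F1 was c p B / C P b.
The two rarest classes, C p B and c P b, are the double crossovers. Comparing them with the parentals, only the c allele has switched, so c is the middle locus and the order is b – c – p.
Crossovers in the c–p interval produce the single-crossover classes c P B and C p b (106 + 121 = 227) plus the double crossovers (21).
RF(c–p) = (227 + 21) / 2000 = 248/2000 = 0.1240 → 12.4 centimorgans.

12.4 centimorgans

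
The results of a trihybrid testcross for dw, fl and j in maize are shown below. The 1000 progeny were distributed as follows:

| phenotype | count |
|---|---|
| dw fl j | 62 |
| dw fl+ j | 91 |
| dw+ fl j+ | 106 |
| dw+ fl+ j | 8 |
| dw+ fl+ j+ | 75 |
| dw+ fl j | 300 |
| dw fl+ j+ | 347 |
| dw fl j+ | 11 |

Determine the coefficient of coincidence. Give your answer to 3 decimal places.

The two most frequent reciprocal classes, dw fl+ j+ and dw+ fl j, are the parental types, so the F1 was dw fl+ j+ / dw+ fl j.
The two rarest classes, dw fl j+ and dw+ fl+ j, are the double crossovers. Comparing them with the parentals, only the fl allele has switched, so fl is the middle locus and the order is dw – fl – j.
dw–fl: (137 + 19)/1000 = 0.1560; fl–j: (197 + 19)/1000 = 0.2160.
Expected DCO frequency = 0.1560 × 0.2160 ≈ 0.03370; observed = 19/1000 ≈ 0.01900.
Coefficient of coincidence = 0.01900/0.03370 ≈ 0.564.

0.564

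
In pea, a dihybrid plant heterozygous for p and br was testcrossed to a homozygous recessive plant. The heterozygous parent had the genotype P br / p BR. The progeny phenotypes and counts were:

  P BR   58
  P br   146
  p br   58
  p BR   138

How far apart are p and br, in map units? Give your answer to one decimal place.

29.0 map units

The recombinant classes are P BR and p br: 58 + 58 = 116.
Recombination frequency = 116/400 = 0.2900 ≈ 29.0%, i.e. 29.0 map units.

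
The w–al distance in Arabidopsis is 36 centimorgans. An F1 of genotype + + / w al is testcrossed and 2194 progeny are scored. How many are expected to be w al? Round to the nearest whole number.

702

A map distance of 36 centimorgans corresponds to a recombination frequency of 0.360.
The F1 is + + / w al, so w al is a parental gamete class with expected frequency (1 − r)/2 = 0.640/2 = 0.3200.
Expected number = 0.3200 × 2194 = 702.08 ≈ 702.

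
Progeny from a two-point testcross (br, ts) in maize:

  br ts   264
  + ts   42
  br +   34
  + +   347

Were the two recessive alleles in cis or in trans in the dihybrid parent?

cis

The two most frequent classes are + + (347) and br ts (264); these are the parental (non-recombinant) types.
So the F1 carried + + on one chromosome and br ts on the other — the recessive alleles are on the same chromosome (cis / coupling).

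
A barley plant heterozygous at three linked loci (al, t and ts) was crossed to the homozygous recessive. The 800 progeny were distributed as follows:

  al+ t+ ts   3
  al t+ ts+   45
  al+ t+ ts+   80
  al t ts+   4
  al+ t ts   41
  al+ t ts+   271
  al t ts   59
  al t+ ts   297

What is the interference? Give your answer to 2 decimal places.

0.59

The two most frequent reciprocal classes, al+ t ts+ and al t+ ts, are the parental types, so the F1 was al+ t ts+ / al t+ ts.
The two rarest classes, al t ts+ and al+ t+ ts, are the double crossovers. Comparing them with the parentals, only the al allele has switched, so al is the middle locus and the order is t – al – ts.
t–al: (139 + 7)/800 = 0.1825; al–ts: (86 + 7)/800 = 0.1163.
Expected DCO frequency = 0.1825 × 0.1163 ≈ 0.02122; observed = 7/800 ≈ 0.00875.
Coefficient of coincidence = 0.00875/0.02122 ≈ 0.41; interference = 1 − 0.41 = 0.59.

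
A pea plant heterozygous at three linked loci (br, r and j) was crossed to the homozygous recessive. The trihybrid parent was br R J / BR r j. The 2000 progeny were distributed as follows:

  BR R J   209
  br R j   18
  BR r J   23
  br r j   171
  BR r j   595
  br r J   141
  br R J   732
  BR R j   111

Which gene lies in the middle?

j

The two rarest classes, br R j and BR r J, are the double crossovers. Comparing them with the parentals, only the j allele has switched, so j is the middle locus and the order is r – j – br.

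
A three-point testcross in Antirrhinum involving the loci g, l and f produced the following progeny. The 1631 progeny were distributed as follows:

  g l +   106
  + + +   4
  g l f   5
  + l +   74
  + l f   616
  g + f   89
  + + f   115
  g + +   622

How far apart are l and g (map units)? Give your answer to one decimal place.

The two most frequent reciprocal classes, g + + and + l f, are the parental types, so the F1 was g + + / + l f.
The two rarest classes, + + + and g l f, are the double crossovers. Comparing them with the parentals, only the g allele has switched, so g is the middle locus and the order is l – g – f.
Crossovers in the l–g interval produce the single-crossover classes g l + and + + f (106 + 115 = 221) plus the double crossovers (9).
RF(l–g) = (221 + 9) / 1631 = 230/1631 = 0.1410 → 14.1 map units.

14.1 map units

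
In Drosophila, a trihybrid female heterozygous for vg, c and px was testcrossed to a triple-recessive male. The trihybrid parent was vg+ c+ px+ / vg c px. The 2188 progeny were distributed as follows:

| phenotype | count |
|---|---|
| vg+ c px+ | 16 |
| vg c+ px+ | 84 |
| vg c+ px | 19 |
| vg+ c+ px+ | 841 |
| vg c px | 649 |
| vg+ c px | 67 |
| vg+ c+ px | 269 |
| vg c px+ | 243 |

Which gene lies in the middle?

c

The two rarest classes, vg+ c px+ and vg c+ px, are the double crossovers. Comparing them with the parentals, only the c allele has switched, so c is the middle locus and the order is px – c – vg.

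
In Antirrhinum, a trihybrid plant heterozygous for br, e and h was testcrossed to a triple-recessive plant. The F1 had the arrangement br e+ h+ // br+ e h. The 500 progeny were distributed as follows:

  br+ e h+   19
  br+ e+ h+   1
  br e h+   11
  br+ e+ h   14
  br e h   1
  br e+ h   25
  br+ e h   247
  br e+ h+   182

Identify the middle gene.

The two rarest classes, br+ e+ h+ and br e h, are the double crossovers. Comparing them with the parentals, only the br allele has switched, so br is the middle locus and the order is h – br – e.

br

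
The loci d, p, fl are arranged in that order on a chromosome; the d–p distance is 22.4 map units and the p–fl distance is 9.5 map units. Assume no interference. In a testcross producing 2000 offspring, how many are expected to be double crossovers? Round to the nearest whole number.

Map distances give recombination frequencies of 0.224 and 0.095 for the two intervals.
With no interference, expected double-crossover frequency = 0.224 × 0.095 = 0.02128.
Expected number = 0.02128 × 2000 = 42.56 ≈ 43.

43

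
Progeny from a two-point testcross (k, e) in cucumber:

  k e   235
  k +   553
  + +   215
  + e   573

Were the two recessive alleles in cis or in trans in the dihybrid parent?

trans

The two most frequent classes are + e (573) and k + (553); these are the parental (non-recombinant) types.
So the F1 carried + e on one chromosome and k + on the other — the recessive alleles are on opposite chromosomes (trans / repulsion).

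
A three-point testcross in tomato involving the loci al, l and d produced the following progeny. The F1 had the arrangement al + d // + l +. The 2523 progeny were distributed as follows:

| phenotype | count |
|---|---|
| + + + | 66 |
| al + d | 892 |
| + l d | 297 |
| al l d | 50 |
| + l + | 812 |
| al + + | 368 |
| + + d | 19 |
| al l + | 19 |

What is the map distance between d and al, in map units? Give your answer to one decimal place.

27.9 map units

The two rarest classes, + + d and al l +, are the double crossovers. Comparing them with the parentals, only the al allele has switched, so al is the middle locus and the order is l – al – d.
Crossovers in the al–d interval produce the single-crossover classes al + + and + l d (368 + 297 = 665) plus the double crossovers (38).
RF(al–d) = (665 + 38) / 2523 = 703/2523 = 0.2786 → 27.9 map units.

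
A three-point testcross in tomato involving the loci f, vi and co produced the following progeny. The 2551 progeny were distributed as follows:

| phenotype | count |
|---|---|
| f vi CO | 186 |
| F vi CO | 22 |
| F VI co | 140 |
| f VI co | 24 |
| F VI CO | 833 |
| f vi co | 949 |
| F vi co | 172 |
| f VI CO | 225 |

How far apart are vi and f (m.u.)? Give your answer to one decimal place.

17.4 m.u.

The two most frequent reciprocal classes, f vi co and F VI CO, are the parental types, so the F1 was f vi co / F VI CO.
The two rarest classes, f VI co and F vi CO, are the double crossovers. Comparing them with the parentals, only the vi allele has switched, so vi is the middle locus and the order is co – vi – f.
Crossovers in the vi–f interval produce the single-crossover classes F vi co and f VI CO (172 + 225 = 397) plus the double crossovers (46).
RF(vi–f) = (397 + 46) / 2551 = 443/2551 = 0.1737 → 17.4 m.u.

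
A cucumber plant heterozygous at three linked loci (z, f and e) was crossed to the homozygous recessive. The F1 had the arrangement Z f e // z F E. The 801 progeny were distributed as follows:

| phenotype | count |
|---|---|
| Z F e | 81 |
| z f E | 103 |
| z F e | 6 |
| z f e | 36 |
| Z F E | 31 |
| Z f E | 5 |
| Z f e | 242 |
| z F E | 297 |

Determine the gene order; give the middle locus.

The two rarest classes, Z f E and z F e, are the double crossovers. Comparing them with the parentals, only the e allele has switched, so e is the middle locus and the order is f – e – z.

e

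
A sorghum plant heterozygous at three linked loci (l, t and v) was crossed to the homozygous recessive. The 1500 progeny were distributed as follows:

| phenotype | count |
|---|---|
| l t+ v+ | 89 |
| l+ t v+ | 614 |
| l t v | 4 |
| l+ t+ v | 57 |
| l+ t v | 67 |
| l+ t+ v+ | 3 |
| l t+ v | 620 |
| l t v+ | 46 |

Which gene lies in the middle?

The two most frequent reciprocal classes, l t+ v and l+ t v+, are the parental types, so the F1 was l t+ v / l+ t v+.
The two rarest classes, l t v and l+ t+ v+, are the double crossovers. Comparing them with the parentals, only the t allele has switched, so t is the middle locus and the order is v – t – l.

t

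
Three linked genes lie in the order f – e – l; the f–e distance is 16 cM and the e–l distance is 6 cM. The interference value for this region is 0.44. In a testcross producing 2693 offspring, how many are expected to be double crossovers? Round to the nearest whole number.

14

Map distances give recombination frequencies of 0.160 and 0.060 for the two intervals.
With interference 0.44 (so coincidence = 0.56), expected double-crossover frequency = 0.160 × 0.060 × 0.56 = 0.00538.
Expected number = 0.00538 × 2693 = 14.48 ≈ 14.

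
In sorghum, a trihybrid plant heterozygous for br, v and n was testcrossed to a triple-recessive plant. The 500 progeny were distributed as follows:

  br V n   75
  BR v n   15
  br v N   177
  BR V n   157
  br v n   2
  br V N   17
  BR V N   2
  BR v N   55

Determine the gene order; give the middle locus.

n

The two most frequent reciprocal classes, BR V n and br v N, are the parental types, so the F1 was BR V n / br v N.
The two rarest classes, BR V N and br v n, are the double crossovers. Comparing them with the parentals, only the n allele has switched, so n is the middle locus and the order is v – n – br.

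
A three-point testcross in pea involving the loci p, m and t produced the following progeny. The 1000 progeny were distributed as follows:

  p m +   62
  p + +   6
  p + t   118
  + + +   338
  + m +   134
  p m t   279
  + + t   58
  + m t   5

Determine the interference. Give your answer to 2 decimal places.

The two most frequent reciprocal classes, + + + and p m t, are the parental types, so the F1 was + + + / p m t.
The two rarest classes, p + + and + m t, are the double crossovers. Comparing them with the parentals, only the p allele has switched, so p is the middle locus and the order is m – p – t.
m–p: (252 + 11)/1000 = 0.2630; p–t: (120 + 11)/1000 = 0.1310.
Expected DCO frequency = 0.2630 × 0.1310 ≈ 0.03445; observed = 11/1000 ≈ 0.01100.
Coefficient of coincidence = 0.01100/0.03445 ≈ 0.32; interference = 1 − 0.32 = 0.68.

0.68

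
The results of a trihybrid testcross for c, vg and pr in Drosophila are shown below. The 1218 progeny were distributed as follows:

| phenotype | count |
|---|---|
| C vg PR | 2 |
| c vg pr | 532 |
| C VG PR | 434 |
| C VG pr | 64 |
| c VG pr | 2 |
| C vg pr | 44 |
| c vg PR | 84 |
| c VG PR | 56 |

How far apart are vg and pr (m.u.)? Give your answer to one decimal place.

The two most frequent reciprocal classes, C VG PR and c vg pr, are the parental types, so the F1 was C VG PR / c vg pr.
The two rarest classes, C vg PR and c VG pr, are the double crossovers. Comparing them with the parentals, only the vg allele has switched, so vg is the middle locus and the order is c – vg – pr.
Crossovers in the vg–pr interval produce the single-crossover classes C VG pr and c vg PR (64 + 84 = 148) plus the double crossovers (4).
RF(vg–pr) = (148 + 4) / 1218 = 152/1218 = 0.1248 → 12.5 m.u.

12.5 m.u.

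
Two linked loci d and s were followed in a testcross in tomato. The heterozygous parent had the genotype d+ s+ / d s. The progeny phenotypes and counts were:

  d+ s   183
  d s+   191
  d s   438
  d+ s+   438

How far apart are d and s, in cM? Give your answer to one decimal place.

29.9 cM

The recombinant classes are d+ s and d s+: 183 + 191 = 374.
Recombination frequency = 374/1250 = 0.2992 ≈ 29.9%, i.e. 29.9 cM.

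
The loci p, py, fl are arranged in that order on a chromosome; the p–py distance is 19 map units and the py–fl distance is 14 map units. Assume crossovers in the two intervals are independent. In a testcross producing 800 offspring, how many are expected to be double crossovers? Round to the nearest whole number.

Map distances give recombination frequencies of 0.190 and 0.140 for the two intervals.
With no interference, expected double-crossover frequency = 0.190 × 0.140 = 0.02660.
Expected number = 0.02660 × 800 = 21.28 ≈ 21.

21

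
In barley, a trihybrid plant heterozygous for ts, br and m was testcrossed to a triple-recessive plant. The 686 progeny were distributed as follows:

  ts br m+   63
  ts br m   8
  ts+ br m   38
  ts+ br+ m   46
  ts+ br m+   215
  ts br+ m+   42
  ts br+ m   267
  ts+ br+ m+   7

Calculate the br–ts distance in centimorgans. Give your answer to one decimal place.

The two most frequent reciprocal classes, ts+ br m+ and ts br+ m, are the parental types, so the F1 was ts+ br m+ / ts br+ m.
The two rarest classes, ts+ br+ m+ and ts br m, are the double crossovers. Comparing them with the parentals, only the br allele has switched, so br is the middle locus and the order is ts – br – m.
Crossovers in the ts–br interval produce the single-crossover classes ts br m+ and ts+ br+ m (63 + 46 = 109) plus the double crossovers (15).
RF(ts–br) = (109 + 15) / 686 = 124/686 = 0.1808 → 18.1 centimorgans.

18.1 centimorgans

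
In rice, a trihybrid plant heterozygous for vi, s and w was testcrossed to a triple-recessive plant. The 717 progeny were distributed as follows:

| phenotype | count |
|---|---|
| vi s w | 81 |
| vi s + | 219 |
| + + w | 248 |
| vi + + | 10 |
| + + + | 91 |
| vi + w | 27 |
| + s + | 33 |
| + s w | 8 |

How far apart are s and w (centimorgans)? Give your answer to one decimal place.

The two most frequent reciprocal classes, + + w and vi s +, are the parental types, so the F1 was + + w / vi s +.
The two rarest classes, + s w and vi + +, are the double crossovers. Comparing them with the parentals, only the s allele has switched, so s is the middle locus and the order is w – s – vi.
Crossovers in the w–s interval produce the single-crossover classes + + + and vi s w (91 + 81 = 172) plus the double crossovers (18).
RF(w–s) = (172 + 18) / 717 = 190/717 = 0.2650 → 26.5 centimorgans.

26.5 centimorgans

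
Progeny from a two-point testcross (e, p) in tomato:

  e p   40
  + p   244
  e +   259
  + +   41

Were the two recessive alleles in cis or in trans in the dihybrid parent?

The two most frequent classes are + p (244) and e + (259); these are the parental (non-recombinant) types.
So the F1 carried + p on one chromosome and e + on the other — the recessive alleles are on opposite chromosomes (trans / repulsion).

trans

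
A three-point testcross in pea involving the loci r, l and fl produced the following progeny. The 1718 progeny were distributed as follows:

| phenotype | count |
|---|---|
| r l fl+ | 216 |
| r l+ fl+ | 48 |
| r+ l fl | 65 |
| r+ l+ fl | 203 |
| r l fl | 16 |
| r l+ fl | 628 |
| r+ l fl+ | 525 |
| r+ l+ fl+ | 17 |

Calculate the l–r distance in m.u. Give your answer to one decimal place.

The two most frequent reciprocal classes, r+ l fl+ and r l+ fl, are the parental types, so the F1 was r+ l fl+ / r l+ fl.
The two rarest classes, r+ l+ fl+ and r l fl, are the double crossovers. Comparing them with the parentals, only the l allele has switched, so l is the middle locus and the order is fl – l – r.
Crossovers in the l–r interval produce the single-crossover classes r l fl+ and r+ l+ fl (216 + 203 = 419) plus the double crossovers (33).
RF(l–r) = (419 + 33) / 1718 = 452/1718 = 0.2631 → 26.3 m.u.

26.3 m.u.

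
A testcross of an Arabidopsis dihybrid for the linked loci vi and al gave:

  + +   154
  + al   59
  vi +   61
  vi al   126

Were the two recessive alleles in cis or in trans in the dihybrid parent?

The two most frequent classes are + + (154) and vi al (126); these are the parental (non-recombinant) types.
So the F1 carried + + on one chromosome and vi al on the other — the recessive alleles are on the same chromosome (cis / coupling).

cis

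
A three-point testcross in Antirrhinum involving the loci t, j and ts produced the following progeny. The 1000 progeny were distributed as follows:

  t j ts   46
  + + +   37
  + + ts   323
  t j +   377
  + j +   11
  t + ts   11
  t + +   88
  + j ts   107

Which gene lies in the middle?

The two most frequent reciprocal classes, t j + and + + ts, are the parental types, so the F1 was t j + / + + ts.
The two rarest classes, + j + and t + ts, are the double crossovers. Comparing them with the parentals, only the t allele has switched, so t is the middle locus and the order is j – t – ts.

t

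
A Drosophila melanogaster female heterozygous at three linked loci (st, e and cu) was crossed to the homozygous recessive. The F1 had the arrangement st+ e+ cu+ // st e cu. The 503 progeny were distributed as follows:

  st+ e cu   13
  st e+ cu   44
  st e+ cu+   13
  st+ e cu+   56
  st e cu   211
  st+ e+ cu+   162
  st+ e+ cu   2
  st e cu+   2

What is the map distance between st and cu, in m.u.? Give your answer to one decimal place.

The two rarest classes, st+ e+ cu and st e cu+, are the double crossovers. Comparing them with the parentals, only the cu allele has switched, so cu is the middle locus and the order is st – cu – e.
Crossovers in the st–cu interval produce the single-crossover classes st e+ cu+ and st+ e cu (13 + 13 = 26) plus the double crossovers (4).
RF(st–cu) = (26 + 4) / 503 = 30/503 = 0.0596 → 6.0 m.u.

6.0 m.u.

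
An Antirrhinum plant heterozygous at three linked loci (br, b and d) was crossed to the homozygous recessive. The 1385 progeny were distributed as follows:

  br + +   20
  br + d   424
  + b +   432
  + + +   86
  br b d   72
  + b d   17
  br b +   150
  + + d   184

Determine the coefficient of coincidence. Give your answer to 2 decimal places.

The two most frequent reciprocal classes, + b + and br + d, are the parental types, so the F1 was + b + / br + d.
The two rarest classes, + b d and br + +, are the double crossovers. Comparing them with the parentals, only the d allele has switched, so d is the middle locus and the order is br – d – b.
br–d: (334 + 37)/1385 = 0.2679; d–b: (158 + 37)/1385 = 0.1408.
Expected DCO frequency = 0.2679 × 0.1408 ≈ 0.03772; observed = 37/1385 ≈ 0.02671.
Coefficient of coincidence = 0.02671/0.03772 ≈ 0.71.

0.71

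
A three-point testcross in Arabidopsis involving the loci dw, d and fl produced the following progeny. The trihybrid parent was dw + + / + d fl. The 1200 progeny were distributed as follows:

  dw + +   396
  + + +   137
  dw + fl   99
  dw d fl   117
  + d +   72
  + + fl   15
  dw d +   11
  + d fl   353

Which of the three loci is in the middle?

The two rarest classes, dw d + and + + fl, are the double crossovers. Comparing them with the parentals, only the d allele has switched, so d is the middle locus and the order is dw – d – fl.

d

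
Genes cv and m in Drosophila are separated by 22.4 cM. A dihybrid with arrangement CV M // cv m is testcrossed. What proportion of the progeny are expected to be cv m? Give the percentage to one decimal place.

A map distance of 22.4 cM corresponds to a recombination frequency of 0.224.
The F1 is CV M / cv m, so cv m is a parental gamete class with expected frequency (1 − r)/2 = 0.776/2 = 0.3880.
That is 0.3880 = 38.8% of the progeny.

38.8%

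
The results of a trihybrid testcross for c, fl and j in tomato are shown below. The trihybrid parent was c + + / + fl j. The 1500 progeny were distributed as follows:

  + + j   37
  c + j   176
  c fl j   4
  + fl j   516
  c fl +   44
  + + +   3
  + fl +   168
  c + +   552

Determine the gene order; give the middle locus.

The two rarest classes, + + + and c fl j, are the double crossovers. Comparing them with the parentals, only the c allele has switched, so c is the middle locus and the order is j – c – fl.

c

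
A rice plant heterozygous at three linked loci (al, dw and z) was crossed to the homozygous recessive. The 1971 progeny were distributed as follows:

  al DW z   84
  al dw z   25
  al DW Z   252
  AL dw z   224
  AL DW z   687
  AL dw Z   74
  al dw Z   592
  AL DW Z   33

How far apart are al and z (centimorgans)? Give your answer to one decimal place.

11.0 centimorgans

The two most frequent reciprocal classes, AL DW z and al dw Z, are the parental types, so the F1 was AL DW z / al dw Z.
The two rarest classes, AL DW Z and al dw z, are the double crossovers. Comparing them with the parentals, only the z allele has switched, so z is the middle locus and the order is al – z – dw.
Crossovers in the al–z interval produce the single-crossover classes al DW z and AL dw Z (84 + 74 = 158) plus the double crossovers (58).
RF(al–z) = (158 + 58) / 1971 = 216/1971 = 0.1096 → 11.0 centimorgans.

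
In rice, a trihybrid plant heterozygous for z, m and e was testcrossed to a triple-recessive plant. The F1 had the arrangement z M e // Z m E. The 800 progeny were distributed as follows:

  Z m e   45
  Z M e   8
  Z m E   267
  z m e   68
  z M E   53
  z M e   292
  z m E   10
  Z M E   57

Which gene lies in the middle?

The two rarest classes, Z M e and z m E, are the double crossovers. Comparing them with the parentals, only the z allele has switched, so z is the middle locus and the order is e – z – m.

z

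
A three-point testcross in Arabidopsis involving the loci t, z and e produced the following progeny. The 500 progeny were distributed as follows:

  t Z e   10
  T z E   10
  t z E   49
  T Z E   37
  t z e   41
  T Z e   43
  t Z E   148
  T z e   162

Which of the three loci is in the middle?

e

The two most frequent reciprocal classes, t Z E and T z e, are the parental types, so the F1 was t Z E / T z e.
The two rarest classes, t Z e and T z E, are the double crossovers. Comparing them with the parentals, only the e allele has switched, so e is the middle locus and the order is z – e – t.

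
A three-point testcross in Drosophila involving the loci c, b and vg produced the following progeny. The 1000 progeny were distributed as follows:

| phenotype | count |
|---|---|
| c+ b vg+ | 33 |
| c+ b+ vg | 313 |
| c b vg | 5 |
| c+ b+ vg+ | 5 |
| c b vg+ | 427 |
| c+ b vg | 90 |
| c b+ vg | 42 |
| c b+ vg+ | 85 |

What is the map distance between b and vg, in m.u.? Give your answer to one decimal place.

18.5 m.u.

The two most frequent reciprocal classes, c+ b+ vg and c b vg+, are the parental types, so the F1 was c+ b+ vg / c b vg+.
The two rarest classes, c+ b+ vg+ and c b vg, are the double crossovers. Comparing them with the parentals, only the vg allele has switched, so vg is the middle locus and the order is b – vg – c.
Crossovers in the b–vg interval produce the single-crossover classes c+ b vg and c b+ vg+ (90 + 85 = 175) plus the double crossovers (10).
RF(b–vg) = (175 + 10) / 1000 = 185/1000 = 0.1850 → 18.5 m.u.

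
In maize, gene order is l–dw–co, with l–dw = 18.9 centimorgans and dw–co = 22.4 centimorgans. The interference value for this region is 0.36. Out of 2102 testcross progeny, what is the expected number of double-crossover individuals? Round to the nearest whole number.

57

Map distances give recombination frequencies of 0.189 and 0.224 for the two intervals.
With interference 0.36 (so coincidence = 0.64), expected double-crossover frequency = 0.189 × 0.224 × 0.64 = 0.02710.
Expected number = 0.02710 × 2102 = 56.95 ≈ 57.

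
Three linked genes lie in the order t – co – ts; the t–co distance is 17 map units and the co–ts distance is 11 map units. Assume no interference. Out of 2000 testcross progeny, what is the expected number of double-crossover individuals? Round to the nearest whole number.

Map distances give recombination frequencies of 0.170 and 0.110 for the two intervals.
With no interference, expected double-crossover frequency = 0.170 × 0.110 = 0.01870.
Expected number = 0.01870 × 2000 = 37.40 ≈ 37.

37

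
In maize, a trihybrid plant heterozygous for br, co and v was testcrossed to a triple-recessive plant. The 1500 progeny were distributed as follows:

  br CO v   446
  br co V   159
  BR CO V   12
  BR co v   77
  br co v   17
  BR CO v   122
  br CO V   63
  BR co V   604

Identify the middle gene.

The two most frequent reciprocal classes, br CO v and BR co V, are the parental types, so the F1 was br CO v / BR co V.
The two rarest classes, br co v and BR CO V, are the double crossovers. Comparing them with the parentals, only the co allele has switched, so co is the middle locus and the order is v – co – br.

co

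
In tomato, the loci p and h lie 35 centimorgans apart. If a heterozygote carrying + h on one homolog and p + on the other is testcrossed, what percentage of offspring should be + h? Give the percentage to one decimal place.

A map distance of 35 centimorgans corresponds to a recombination frequency of 0.350.
The F1 is + h / p +, so + h is a parental gamete class with expected frequency (1 − r)/2 = 0.650/2 = 0.3250.
That is 0.3250 = 32.5% of the progeny.

32.5%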